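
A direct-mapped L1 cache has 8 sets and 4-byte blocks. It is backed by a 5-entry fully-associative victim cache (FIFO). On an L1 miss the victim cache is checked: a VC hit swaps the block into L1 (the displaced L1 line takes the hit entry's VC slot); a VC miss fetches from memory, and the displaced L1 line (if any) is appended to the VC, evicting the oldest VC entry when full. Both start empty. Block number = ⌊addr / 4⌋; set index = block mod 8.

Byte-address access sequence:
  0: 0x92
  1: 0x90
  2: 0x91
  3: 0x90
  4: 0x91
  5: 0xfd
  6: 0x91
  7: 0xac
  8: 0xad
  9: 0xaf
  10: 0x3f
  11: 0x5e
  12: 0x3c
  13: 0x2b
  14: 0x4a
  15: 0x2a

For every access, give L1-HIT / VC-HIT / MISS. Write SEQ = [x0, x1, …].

#0 0x92→b36/s4 MISS; vc=[]
#1 0x90→b36/s4 L1-HIT; vc=[]
#2 0x91→b36/s4 L1-HIT; vc=[]
#3 0x90→b36/s4 L1-HIT; vc=[]
#4 0x91→b36/s4 L1-HIT; vc=[]
#5 0xfd→b63/s7 MISS; vc=[]
#6 0x91→b36/s4 L1-HIT; vc=[]
#7 0xac→b43/s3 MISS; vc=[]
#8 0xad→b43/s3 L1-HIT; vc=[]
#9 0xaf→b43/s3 L1-HIT; vc=[]
#10 0x3f→b15/s7 MISS; vc=[63]
#11 0x5e→b23/s7 MISS; vc=[63,15]
#12 0x3c→b15/s7 VC-HIT; vc=[63,23]
#13 0x2b→b10/s2 MISS; vc=[63,23]
#14 0x4a→b18/s2 MISS; vc=[63,23,10]
#15 0x2a→b10/s2 VC-HIT; vc=[63,23,18]

SEQ = [MISS, L1-HIT, L1-HIT, L1-HIT, L1-HIT, MISS, L1-HIT, MISS, L1-HIT, L1-HIT, MISS, MISS, VC-HIT, MISS, MISS, VC-HIT]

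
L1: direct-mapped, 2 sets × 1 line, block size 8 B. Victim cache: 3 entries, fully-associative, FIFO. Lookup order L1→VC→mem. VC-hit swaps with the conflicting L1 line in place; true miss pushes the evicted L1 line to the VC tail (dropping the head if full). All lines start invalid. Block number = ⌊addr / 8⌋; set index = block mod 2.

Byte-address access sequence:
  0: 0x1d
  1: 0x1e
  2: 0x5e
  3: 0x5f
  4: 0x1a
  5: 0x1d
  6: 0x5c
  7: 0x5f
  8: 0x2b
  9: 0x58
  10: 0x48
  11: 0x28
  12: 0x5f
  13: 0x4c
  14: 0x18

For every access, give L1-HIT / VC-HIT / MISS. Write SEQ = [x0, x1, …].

0: 0x1d (blk 3, set 1) → MISS  vc=[]
1: 0x1e (blk 3, set 1) → L1-HIT  vc=[]
2: 0x5e (blk 11, set 1) → MISS  vc=[3]
3: 0x5f (blk 11, set 1) → L1-HIT  vc=[3]
4: 0x1a (blk 3, set 1) → VC-HIT  vc=[11]
5: 0x1d (blk 3, set 1) → L1-HIT  vc=[11]
6: 0x5c (blk 11, set 1) → VC-HIT  vc=[3]
7: 0x5f (blk 11, set 1) → L1-HIT  vc=[3]
8: 0x2b (blk 5, set 1) → MISS  vc=[3, 11]
9: 0x58 (blk 11, set 1) → VC-HIT  vc=[3, 5]
10: 0x48 (blk 9, set 1) → MISS  vc=[3, 5, 11]
11: 0x28 (blk 5, set 1) → VC-HIT  vc=[3, 9, 11]
12: 0x5f (blk 11, set 1) → VC-HIT  vc=[3, 9, 5]
13: 0x4c (blk 9, set 1) → VC-HIT  vc=[3, 11, 5]
14: 0x18 (blk 3, set 1) → VC-HIT  vc=[9, 11, 5]

SEQ = [MISS, L1-HIT, MISS, L1-HIT, VC-HIT, L1-HIT, VC-HIT, L1-HIT, MISS, VC-HIT, MISS, VC-HIT, VC-HIT, VC-HIT, VC-HIT]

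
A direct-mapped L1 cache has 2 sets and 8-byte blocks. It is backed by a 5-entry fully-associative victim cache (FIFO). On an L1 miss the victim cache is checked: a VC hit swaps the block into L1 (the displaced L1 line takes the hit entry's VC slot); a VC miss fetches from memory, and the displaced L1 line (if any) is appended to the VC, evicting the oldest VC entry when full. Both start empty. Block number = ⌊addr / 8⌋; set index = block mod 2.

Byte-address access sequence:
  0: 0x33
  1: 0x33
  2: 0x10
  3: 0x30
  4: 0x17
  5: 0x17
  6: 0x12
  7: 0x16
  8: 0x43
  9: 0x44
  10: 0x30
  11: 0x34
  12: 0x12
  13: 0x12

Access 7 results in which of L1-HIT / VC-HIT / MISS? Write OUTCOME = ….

OUTCOME = L1-HIT

  [0] addr=0x33 blk=6 s=0: MISS | VC []
  [1] addr=0x33 blk=6 s=0: L1-HIT | VC []
  [2] addr=0x10 blk=2 s=0: MISS | VC [6]
  [3] addr=0x30 blk=6 s=0: VC-HIT | VC [2]
  [4] addr=0x17 blk=2 s=0: VC-HIT | VC [6]
  [5] addr=0x17 blk=2 s=0: L1-HIT | VC [6]
  [6] addr=0x12 blk=2 s=0: L1-HIT | VC [6]
  [7] addr=0x16 blk=2 s=0: L1-HIT | VC [6]
  [8] addr=0x43 blk=8 s=0: MISS | VC [6, 2]
  [9] addr=0x44 blk=8 s=0: L1-HIT | VC [6, 2]
  [10] addr=0x30 blk=6 s=0: VC-HIT | VC [8, 2]
  [11] addr=0x34 blk=6 s=0: L1-HIT | VC [8, 2]
  [12] addr=0x12 blk=2 s=0: VC-HIT | VC [8, 6]
  [13] addr=0x12 blk=2 s=0: L1-HIT | VC [8, 6]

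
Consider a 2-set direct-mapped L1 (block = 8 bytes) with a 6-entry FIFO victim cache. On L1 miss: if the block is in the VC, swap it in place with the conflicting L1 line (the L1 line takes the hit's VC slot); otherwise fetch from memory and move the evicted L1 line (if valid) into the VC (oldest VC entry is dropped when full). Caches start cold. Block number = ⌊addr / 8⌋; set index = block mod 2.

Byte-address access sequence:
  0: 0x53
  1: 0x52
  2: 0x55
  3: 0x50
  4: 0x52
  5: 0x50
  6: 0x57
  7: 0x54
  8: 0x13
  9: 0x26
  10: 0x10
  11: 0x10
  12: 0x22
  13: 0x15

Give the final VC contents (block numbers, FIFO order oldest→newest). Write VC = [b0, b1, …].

0: 0x53 (blk 10, set 0) → MISS  vc=[]
1: 0x52 (blk 10, set 0) → L1-HIT  vc=[]
2: 0x55 (blk 10, set 0) → L1-HIT  vc=[]
3: 0x50 (blk 10, set 0) → L1-HIT  vc=[]
4: 0x52 (blk 10, set 0) → L1-HIT  vc=[]
5: 0x50 (blk 10, set 0) → L1-HIT  vc=[]
6: 0x57 (blk 10, set 0) → L1-HIT  vc=[]
7: 0x54 (blk 10, set 0) → L1-HIT  vc=[]
8: 0x13 (blk 2, set 0) → MISS  vc=[10]
9: 0x26 (blk 4, set 0) → MISS  vc=[10, 2]
10: 0x10 (blk 2, set 0) → VC-HIT  vc=[10, 4]
11: 0x10 (blk 2, set 0) → L1-HIT  vc=[10, 4]
12: 0x22 (blk 4, set 0) → VC-HIT  vc=[10, 2]
13: 0x15 (blk 2, set 0) → VC-HIT  vc=[10, 4]

VC = [10, 4]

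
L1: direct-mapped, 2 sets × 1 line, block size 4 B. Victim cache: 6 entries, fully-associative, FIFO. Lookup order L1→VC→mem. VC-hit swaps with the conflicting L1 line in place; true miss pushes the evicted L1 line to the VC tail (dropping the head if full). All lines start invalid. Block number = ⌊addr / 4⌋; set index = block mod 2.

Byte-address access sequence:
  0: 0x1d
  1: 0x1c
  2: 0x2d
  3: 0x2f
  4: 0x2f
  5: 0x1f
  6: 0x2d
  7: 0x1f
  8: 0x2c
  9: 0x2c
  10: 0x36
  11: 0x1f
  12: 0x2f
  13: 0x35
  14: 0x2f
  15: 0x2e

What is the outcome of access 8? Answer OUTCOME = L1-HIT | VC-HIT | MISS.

  [0] addr=0x1d blk=7 s=1: MISS | VC []
  [1] addr=0x1c blk=7 s=1: L1-HIT | VC []
  [2] addr=0x2d blk=11 s=1: MISS | VC [7]
  [3] addr=0x2f blk=11 s=1: L1-HIT | VC [7]
  [4] addr=0x2f blk=11 s=1: L1-HIT | VC [7]
  [5] addr=0x1f blk=7 s=1: VC-HIT | VC [11]
  [6] addr=0x2d blk=11 s=1: VC-HIT | VC [7]
  [7] addr=0x1f blk=7 s=1: VC-HIT | VC [11]
  [8] addr=0x2c blk=11 s=1: VC-HIT | VC [7]
  [9] addr=0x2c blk=11 s=1: L1-HIT | VC [7]
  [10] addr=0x36 blk=13 s=1: MISS | VC [7, 11]
  [11] addr=0x1f blk=7 s=1: VC-HIT | VC [13, 11]
  [12] addr=0x2f blk=11 s=1: VC-HIT | VC [13, 7]
  [13] addr=0x35 blk=13 s=1: VC-HIT | VC [11, 7]
  [14] addr=0x2f blk=11 s=1: VC-HIT | VC [13, 7]
  [15] addr=0x2e blk=11 s=1: L1-HIT | VC [13, 7]

OUTCOME = VC-HIT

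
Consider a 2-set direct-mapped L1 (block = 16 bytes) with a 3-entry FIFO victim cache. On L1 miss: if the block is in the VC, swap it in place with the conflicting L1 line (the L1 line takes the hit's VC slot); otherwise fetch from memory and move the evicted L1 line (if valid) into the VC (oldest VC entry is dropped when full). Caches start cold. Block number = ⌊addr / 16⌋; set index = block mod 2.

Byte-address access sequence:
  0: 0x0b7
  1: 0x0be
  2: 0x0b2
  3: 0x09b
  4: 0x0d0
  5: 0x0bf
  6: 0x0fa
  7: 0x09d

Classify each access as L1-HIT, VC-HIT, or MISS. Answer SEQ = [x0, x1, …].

  [0] addr=0xb7 blk=11 s=1: MISS | VC []
  [1] addr=0xbe blk=11 s=1: L1-HIT | VC []
  [2] addr=0xb2 blk=11 s=1: L1-HIT | VC []
  [3] addr=0x9b blk=9 s=1: MISS | VC [11]
  [4] addr=0xd0 blk=13 s=1: MISS | VC [11, 9]
  [5] addr=0xbf blk=11 s=1: VC-HIT | VC [13, 9]
  [6] addr=0xfa blk=15 s=1: MISS | VC [13, 9, 11]
  [7] addr=0x9d blk=9 s=1: VC-HIT | VC [13, 15, 11]

SEQ = [MISS, L1-HIT, L1-HIT, MISS, MISS, VC-HIT, MISS, VC-HIT]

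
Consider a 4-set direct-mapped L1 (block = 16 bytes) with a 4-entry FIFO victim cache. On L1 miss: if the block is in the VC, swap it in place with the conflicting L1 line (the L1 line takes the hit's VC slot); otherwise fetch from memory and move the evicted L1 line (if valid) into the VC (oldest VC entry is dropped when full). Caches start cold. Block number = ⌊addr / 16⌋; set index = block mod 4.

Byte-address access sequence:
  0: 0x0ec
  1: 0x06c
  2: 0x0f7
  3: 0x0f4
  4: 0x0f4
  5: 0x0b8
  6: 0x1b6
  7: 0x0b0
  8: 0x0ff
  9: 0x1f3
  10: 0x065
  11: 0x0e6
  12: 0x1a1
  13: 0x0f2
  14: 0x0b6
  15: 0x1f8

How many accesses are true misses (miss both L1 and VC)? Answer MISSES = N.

0: 0xec (blk 14, set 2) → MISS  vc=[]
1: 0x6c (blk 6, set 2) → MISS  vc=[14]
2: 0xf7 (blk 15, set 3) → MISS  vc=[14]
3: 0xf4 (blk 15, set 3) → L1-HIT  vc=[14]
4: 0xf4 (blk 15, set 3) → L1-HIT  vc=[14]
5: 0xb8 (blk 11, set 3) → MISS  vc=[14, 15]
6: 0x1b6 (blk 27, set 3) → MISS  vc=[14, 15, 11]
7: 0xb0 (blk 11, set 3) → VC-HIT  vc=[14, 15, 27]
8: 0xff (blk 15, set 3) → VC-HIT  vc=[14, 11, 27]
9: 0x1f3 (blk 31, set 3) → MISS  vc=[14, 11, 27, 15]
10: 0x65 (blk 6, set 2) → L1-HIT  vc=[14, 11, 27, 15]
11: 0xe6 (blk 14, set 2) → VC-HIT  vc=[6, 11, 27, 15]
12: 0x1a1 (blk 26, set 2) → MISS  vc=[11, 27, 15, 14]
13: 0xf2 (blk 15, set 3) → VC-HIT  vc=[11, 27, 31, 14]
14: 0xb6 (blk 11, set 3) → VC-HIT  vc=[15, 27, 31, 14]
15: 0x1f8 (blk 31, set 3) → VC-HIT  vc=[15, 27, 11, 14]

MISSES = 7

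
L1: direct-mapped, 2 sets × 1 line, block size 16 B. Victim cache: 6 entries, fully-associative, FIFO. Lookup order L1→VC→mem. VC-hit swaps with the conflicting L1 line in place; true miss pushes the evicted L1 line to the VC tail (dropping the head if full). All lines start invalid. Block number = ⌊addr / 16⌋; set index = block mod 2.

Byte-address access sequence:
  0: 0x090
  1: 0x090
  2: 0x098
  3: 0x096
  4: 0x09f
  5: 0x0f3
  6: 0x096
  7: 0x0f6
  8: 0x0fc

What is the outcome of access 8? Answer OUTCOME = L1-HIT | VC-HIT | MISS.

0: 0x90 (blk 9, set 1) → MISS  vc=[]
1: 0x90 (blk 9, set 1) → L1-HIT  vc=[]
2: 0x98 (blk 9, set 1) → L1-HIT  vc=[]
3: 0x96 (blk 9, set 1) → L1-HIT  vc=[]
4: 0x9f (blk 9, set 1) → L1-HIT  vc=[]
5: 0xf3 (blk 15, set 1) → MISS  vc=[9]
6: 0x96 (blk 9, set 1) → VC-HIT  vc=[15]
7: 0xf6 (blk 15, set 1) → VC-HIT  vc=[9]
8: 0xfc (blk 15, set 1) → L1-HIT  vc=[9]

OUTCOME = L1-HIT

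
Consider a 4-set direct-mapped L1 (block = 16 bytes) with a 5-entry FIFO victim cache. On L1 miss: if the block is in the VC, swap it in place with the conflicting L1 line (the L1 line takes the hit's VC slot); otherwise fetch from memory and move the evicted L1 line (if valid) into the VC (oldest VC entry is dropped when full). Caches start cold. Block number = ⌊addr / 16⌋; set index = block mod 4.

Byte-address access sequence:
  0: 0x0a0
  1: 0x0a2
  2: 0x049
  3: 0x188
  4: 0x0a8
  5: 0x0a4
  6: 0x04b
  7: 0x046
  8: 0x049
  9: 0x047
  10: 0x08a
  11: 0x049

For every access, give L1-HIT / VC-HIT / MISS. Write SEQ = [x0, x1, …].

#0 0xa0→b10/s2 MISS; vc=[]
#1 0xa2→b10/s2 L1-HIT; vc=[]
#2 0x49→b4/s0 MISS; vc=[]
#3 0x188→b24/s0 MISS; vc=[4]
#4 0xa8→b10/s2 L1-HIT; vc=[4]
#5 0xa4→b10/s2 L1-HIT; vc=[4]
#6 0x4b→b4/s0 VC-HIT; vc=[24]
#7 0x46→b4/s0 L1-HIT; vc=[24]
#8 0x49→b4/s0 L1-HIT; vc=[24]
#9 0x47→b4/s0 L1-HIT; vc=[24]
#10 0x8a→b8/s0 MISS; vc=[24,4]
#11 0x49→b4/s0 VC-HIT; vc=[24,8]

SEQ = [MISS, L1-HIT, MISS, MISS, L1-HIT, L1-HIT, VC-HIT, L1-HIT, L1-HIT, L1-HIT, MISS, VC-HIT]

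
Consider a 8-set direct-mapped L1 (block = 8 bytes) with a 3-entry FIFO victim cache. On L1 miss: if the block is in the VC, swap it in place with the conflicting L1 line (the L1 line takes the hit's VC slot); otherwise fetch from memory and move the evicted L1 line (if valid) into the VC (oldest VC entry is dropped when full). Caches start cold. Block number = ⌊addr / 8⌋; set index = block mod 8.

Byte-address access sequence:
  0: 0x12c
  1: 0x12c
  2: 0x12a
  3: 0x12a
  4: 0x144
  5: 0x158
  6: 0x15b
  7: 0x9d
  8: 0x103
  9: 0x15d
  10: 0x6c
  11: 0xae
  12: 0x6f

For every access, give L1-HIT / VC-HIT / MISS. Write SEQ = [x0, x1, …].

0: 0x12c (blk 37, set 5) → MISS  vc=[]
1: 0x12c (blk 37, set 5) → L1-HIT  vc=[]
2: 0x12a (blk 37, set 5) → L1-HIT  vc=[]
3: 0x12a (blk 37, set 5) → L1-HIT  vc=[]
4: 0x144 (blk 40, set 0) → MISS  vc=[]
5: 0x158 (blk 43, set 3) → MISS  vc=[]
6: 0x15b (blk 43, set 3) → L1-HIT  vc=[]
7: 0x9d (blk 19, set 3) → MISS  vc=[43]
8: 0x103 (blk 32, set 0) → MISS  vc=[43, 40]
9: 0x15d (blk 43, set 3) → VC-HIT  vc=[19, 40]
10: 0x6c (blk 13, set 5) → MISS  vc=[19, 40, 37]
11: 0xae (blk 21, set 5) → MISS  vc=[40, 37, 13]
12: 0x6f (blk 13, set 5) → VC-HIT  vc=[40, 37, 21]

SEQ = [MISS, L1-HIT, L1-HIT, L1-HIT, MISS, MISS, L1-HIT, MISS, MISS, VC-HIT, MISS, MISS, VC-HIT]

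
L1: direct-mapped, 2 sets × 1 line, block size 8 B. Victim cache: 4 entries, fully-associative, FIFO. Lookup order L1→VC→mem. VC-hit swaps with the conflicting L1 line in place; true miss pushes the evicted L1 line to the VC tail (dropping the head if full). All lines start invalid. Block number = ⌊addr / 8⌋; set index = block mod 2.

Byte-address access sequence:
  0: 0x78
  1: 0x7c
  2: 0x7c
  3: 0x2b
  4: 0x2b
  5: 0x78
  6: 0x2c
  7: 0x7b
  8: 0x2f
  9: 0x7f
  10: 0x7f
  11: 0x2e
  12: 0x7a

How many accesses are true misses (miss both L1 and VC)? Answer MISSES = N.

MISSES = 2

#0 0x78→b15/s1 MISS; vc=[]
#1 0x7c→b15/s1 L1-HIT; vc=[]
#2 0x7c→b15/s1 L1-HIT; vc=[]
#3 0x2b→b5/s1 MISS; vc=[15]
#4 0x2b→b5/s1 L1-HIT; vc=[15]
#5 0x78→b15/s1 VC-HIT; vc=[5]
#6 0x2c→b5/s1 VC-HIT; vc=[15]
#7 0x7b→b15/s1 VC-HIT; vc=[5]
#8 0x2f→b5/s1 VC-HIT; vc=[15]
#9 0x7f→b15/s1 VC-HIT; vc=[5]
#10 0x7f→b15/s1 L1-HIT; vc=[5]
#11 0x2e→b5/s1 VC-HIT; vc=[15]
#12 0x7a→b15/s1 VC-HIT; vc=[5]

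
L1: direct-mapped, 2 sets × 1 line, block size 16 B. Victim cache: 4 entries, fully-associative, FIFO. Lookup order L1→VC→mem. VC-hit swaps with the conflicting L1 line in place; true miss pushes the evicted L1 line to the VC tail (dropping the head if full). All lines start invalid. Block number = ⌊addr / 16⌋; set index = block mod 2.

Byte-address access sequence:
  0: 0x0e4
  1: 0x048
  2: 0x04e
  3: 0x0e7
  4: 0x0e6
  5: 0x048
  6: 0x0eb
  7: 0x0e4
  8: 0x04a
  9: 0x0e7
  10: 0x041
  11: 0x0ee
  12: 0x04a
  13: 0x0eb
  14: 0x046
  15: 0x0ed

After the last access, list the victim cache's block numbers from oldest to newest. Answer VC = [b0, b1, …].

0: 0xe4 (blk 14, set 0) → MISS  vc=[]
1: 0x48 (blk 4, set 0) → MISS  vc=[14]
2: 0x4e (blk 4, set 0) → L1-HIT  vc=[14]
3: 0xe7 (blk 14, set 0) → VC-HIT  vc=[4]
4: 0xe6 (blk 14, set 0) → L1-HIT  vc=[4]
5: 0x48 (blk 4, set 0) → VC-HIT  vc=[14]
6: 0xeb (blk 14, set 0) → VC-HIT  vc=[4]
7: 0xe4 (blk 14, set 0) → L1-HIT  vc=[4]
8: 0x4a (blk 4, set 0) → VC-HIT  vc=[14]
9: 0xe7 (blk 14, set 0) → VC-HIT  vc=[4]
10: 0x41 (blk 4, set 0) → VC-HIT  vc=[14]
11: 0xee (blk 14, set 0) → VC-HIT  vc=[4]
12: 0x4a (blk 4, set 0) → VC-HIT  vc=[14]
13: 0xeb (blk 14, set 0) → VC-HIT  vc=[4]
14: 0x46 (blk 4, set 0) → VC-HIT  vc=[14]
15: 0xed (blk 14, set 0) → VC-HIT  vc=[4]

VC = [4]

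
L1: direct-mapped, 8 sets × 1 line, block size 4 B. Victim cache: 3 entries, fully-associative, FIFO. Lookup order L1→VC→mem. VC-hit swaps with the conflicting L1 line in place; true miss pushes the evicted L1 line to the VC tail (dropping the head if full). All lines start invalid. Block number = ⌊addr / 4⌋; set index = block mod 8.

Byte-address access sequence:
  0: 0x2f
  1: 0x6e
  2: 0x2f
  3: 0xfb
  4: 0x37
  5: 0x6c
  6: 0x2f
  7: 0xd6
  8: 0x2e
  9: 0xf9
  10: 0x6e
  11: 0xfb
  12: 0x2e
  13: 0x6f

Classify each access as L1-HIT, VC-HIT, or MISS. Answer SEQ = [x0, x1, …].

0: 0x2f (blk 11, set 3) → MISS  vc=[]
1: 0x6e (blk 27, set 3) → MISS  vc=[11]
2: 0x2f (blk 11, set 3) → VC-HIT  vc=[27]
3: 0xfb (blk 62, set 6) → MISS  vc=[27]
4: 0x37 (blk 13, set 5) → MISS  vc=[27]
5: 0x6c (blk 27, set 3) → VC-HIT  vc=[11]
6: 0x2f (blk 11, set 3) → VC-HIT  vc=[27]
7: 0xd6 (blk 53, set 5) → MISS  vc=[27, 13]
8: 0x2e (blk 11, set 3) → L1-HIT  vc=[27, 13]
9: 0xf9 (blk 62, set 6) → L1-HIT  vc=[27, 13]
10: 0x6e (blk 27, set 3) → VC-HIT  vc=[11, 13]
11: 0xfb (blk 62, set 6) → L1-HIT  vc=[11, 13]
12: 0x2e (blk 11, set 3) → VC-HIT  vc=[27, 13]
13: 0x6f (blk 27, set 3) → VC-HIT  vc=[11, 13]

SEQ = [MISS, MISS, VC-HIT, MISS, MISS, VC-HIT, VC-HIT, MISS, L1-HIT, L1-HIT, VC-HIT, L1-HIT, VC-HIT, VC-HIT]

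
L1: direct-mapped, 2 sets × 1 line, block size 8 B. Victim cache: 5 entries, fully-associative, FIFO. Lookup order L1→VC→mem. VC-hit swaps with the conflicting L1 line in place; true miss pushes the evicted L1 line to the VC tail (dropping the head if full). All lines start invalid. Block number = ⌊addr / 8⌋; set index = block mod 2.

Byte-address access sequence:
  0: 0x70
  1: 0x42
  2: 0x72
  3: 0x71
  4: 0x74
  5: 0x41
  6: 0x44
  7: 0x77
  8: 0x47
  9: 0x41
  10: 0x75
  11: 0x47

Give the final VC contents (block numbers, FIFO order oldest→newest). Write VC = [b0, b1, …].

VC = [14]

  [0] addr=0x70 blk=14 s=0: MISS | VC []
  [1] addr=0x42 blk=8 s=0: MISS | VC [14]
  [2] addr=0x72 blk=14 s=0: VC-HIT | VC [8]
  [3] addr=0x71 blk=14 s=0: L1-HIT | VC [8]
  [4] addr=0x74 blk=14 s=0: L1-HIT | VC [8]
  [5] addr=0x41 blk=8 s=0: VC-HIT | VC [14]
  [6] addr=0x44 blk=8 s=0: L1-HIT | VC [14]
  [7] addr=0x77 blk=14 s=0: VC-HIT | VC [8]
  [8] addr=0x47 blk=8 s=0: VC-HIT | VC [14]
  [9] addr=0x41 blk=8 s=0: L1-HIT | VC [14]
  [10] addr=0x75 blk=14 s=0: VC-HIT | VC [8]
  [11] addr=0x47 blk=8 s=0: VC-HIT | VC [14]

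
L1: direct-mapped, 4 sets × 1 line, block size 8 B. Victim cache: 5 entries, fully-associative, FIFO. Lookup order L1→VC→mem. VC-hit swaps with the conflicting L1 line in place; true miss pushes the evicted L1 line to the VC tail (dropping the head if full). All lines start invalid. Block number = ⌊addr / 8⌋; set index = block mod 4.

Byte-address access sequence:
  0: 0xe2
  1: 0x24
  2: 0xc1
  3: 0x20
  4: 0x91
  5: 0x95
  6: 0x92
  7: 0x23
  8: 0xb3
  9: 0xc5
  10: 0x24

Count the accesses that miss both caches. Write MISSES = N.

MISSES = 5

0: 0xe2 (blk 28, set 0) → MISS  vc=[]
1: 0x24 (blk 4, set 0) → MISS  vc=[28]
2: 0xc1 (blk 24, set 0) → MISS  vc=[28, 4]
3: 0x20 (blk 4, set 0) → VC-HIT  vc=[28, 24]
4: 0x91 (blk 18, set 2) → MISS  vc=[28, 24]
5: 0x95 (blk 18, set 2) → L1-HIT  vc=[28, 24]
6: 0x92 (blk 18, set 2) → L1-HIT  vc=[28, 24]
7: 0x23 (blk 4, set 0) → L1-HIT  vc=[28, 24]
8: 0xb3 (blk 22, set 2) → MISS  vc=[28, 24, 18]
9: 0xc5 (blk 24, set 0) → VC-HIT  vc=[28, 4, 18]
10: 0x24 (blk 4, set 0) → VC-HIT  vc=[28, 24, 18]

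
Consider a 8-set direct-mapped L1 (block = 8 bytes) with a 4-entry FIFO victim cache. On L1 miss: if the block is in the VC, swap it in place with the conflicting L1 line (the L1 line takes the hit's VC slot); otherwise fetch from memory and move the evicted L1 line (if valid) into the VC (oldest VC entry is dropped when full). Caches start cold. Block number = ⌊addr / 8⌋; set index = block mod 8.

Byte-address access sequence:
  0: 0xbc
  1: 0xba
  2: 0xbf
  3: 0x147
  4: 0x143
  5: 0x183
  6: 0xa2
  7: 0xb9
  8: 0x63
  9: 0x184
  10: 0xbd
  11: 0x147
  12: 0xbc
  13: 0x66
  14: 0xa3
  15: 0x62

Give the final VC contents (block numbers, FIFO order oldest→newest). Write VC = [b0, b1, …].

#0 0xbc→b23/s7 MISS; vc=[]
#1 0xba→b23/s7 L1-HIT; vc=[]
#2 0xbf→b23/s7 L1-HIT; vc=[]
#3 0x147→b40/s0 MISS; vc=[]
#4 0x143→b40/s0 L1-HIT; vc=[]
#5 0x183→b48/s0 MISS; vc=[40]
#6 0xa2→b20/s4 MISS; vc=[40]
#7 0xb9→b23/s7 L1-HIT; vc=[40]
#8 0x63→b12/s4 MISS; vc=[40,20]
#9 0x184→b48/s0 L1-HIT; vc=[40,20]
#10 0xbd→b23/s7 L1-HIT; vc=[40,20]
#11 0x147→b40/s0 VC-HIT; vc=[48,20]
#12 0xbc→b23/s7 L1-HIT; vc=[48,20]
#13 0x66→b12/s4 L1-HIT; vc=[48,20]
#14 0xa3→b20/s4 VC-HIT; vc=[48,12]
#15 0x62→b12/s4 VC-HIT; vc=[48,20]

VC = [48, 20]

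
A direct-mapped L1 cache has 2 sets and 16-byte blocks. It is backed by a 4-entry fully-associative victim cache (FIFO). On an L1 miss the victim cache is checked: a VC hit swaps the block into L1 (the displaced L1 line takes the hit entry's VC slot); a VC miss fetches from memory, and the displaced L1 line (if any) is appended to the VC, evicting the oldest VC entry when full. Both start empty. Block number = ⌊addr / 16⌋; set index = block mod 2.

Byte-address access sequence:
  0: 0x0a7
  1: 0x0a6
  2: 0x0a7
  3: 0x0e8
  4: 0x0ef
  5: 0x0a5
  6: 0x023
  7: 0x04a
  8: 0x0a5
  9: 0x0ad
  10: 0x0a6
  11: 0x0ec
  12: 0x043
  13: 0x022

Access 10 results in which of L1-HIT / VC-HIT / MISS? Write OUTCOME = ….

OUTCOME = L1-HIT

  [0] addr=0xa7 blk=10 s=0: MISS | VC []
  [1] addr=0xa6 blk=10 s=0: L1-HIT | VC []
  [2] addr=0xa7 blk=10 s=0: L1-HIT | VC []
  [3] addr=0xe8 blk=14 s=0: MISS | VC [10]
  [4] addr=0xef blk=14 s=0: L1-HIT | VC [10]
  [5] addr=0xa5 blk=10 s=0: VC-HIT | VC [14]
  [6] addr=0x23 blk=2 s=0: MISS | VC [14, 10]
  [7] addr=0x4a blk=4 s=0: MISS | VC [14, 10, 2]
  [8] addr=0xa5 blk=10 s=0: VC-HIT | VC [14, 4, 2]
  [9] addr=0xad blk=10 s=0: L1-HIT | VC [14, 4, 2]
  [10] addr=0xa6 blk=10 s=0: L1-HIT | VC [14, 4, 2]
  [11] addr=0xec blk=14 s=0: VC-HIT | VC [10, 4, 2]
  [12] addr=0x43 blk=4 s=0: VC-HIT | VC [10, 14, 2]
  [13] addr=0x22 blk=2 s=0: VC-HIT | VC [10, 14, 4]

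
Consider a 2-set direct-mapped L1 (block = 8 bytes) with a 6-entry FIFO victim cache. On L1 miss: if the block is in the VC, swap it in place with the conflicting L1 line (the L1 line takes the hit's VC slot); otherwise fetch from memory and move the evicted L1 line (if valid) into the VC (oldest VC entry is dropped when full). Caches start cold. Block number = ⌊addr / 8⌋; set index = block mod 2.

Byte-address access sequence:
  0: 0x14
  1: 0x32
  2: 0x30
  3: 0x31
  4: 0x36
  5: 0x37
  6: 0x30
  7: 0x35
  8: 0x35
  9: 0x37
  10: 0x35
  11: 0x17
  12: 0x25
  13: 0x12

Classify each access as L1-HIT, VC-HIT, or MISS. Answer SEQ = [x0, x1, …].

#0 0x14→b2/s0 MISS; vc=[]
#1 0x32→b6/s0 MISS; vc=[2]
#2 0x30→b6/s0 L1-HIT; vc=[2]
#3 0x31→b6/s0 L1-HIT; vc=[2]
#4 0x36→b6/s0 L1-HIT; vc=[2]
#5 0x37→b6/s0 L1-HIT; vc=[2]
#6 0x30→b6/s0 L1-HIT; vc=[2]
#7 0x35→b6/s0 L1-HIT; vc=[2]
#8 0x35→b6/s0 L1-HIT; vc=[2]
#9 0x37→b6/s0 L1-HIT; vc=[2]
#10 0x35→b6/s0 L1-HIT; vc=[2]
#11 0x17→b2/s0 VC-HIT; vc=[6]
#12 0x25→b4/s0 MISS; vc=[6,2]
#13 0x12→b2/s0 VC-HIT; vc=[6,4]

SEQ = [MISS, MISS, L1-HIT, L1-HIT, L1-HIT, L1-HIT, L1-HIT, L1-HIT, L1-HIT, L1-HIT, L1-HIT, VC-HIT, MISS, VC-HIT]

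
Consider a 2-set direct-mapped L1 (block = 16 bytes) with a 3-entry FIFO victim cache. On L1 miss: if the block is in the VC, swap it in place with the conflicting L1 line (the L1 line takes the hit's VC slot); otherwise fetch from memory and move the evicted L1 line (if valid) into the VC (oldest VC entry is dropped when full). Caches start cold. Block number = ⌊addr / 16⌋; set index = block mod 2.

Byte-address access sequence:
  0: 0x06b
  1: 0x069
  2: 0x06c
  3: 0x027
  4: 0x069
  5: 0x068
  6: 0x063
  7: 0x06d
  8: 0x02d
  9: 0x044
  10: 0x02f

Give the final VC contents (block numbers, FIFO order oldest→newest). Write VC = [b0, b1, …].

VC = [6, 4]

  [0] addr=0x6b blk=6 s=0: MISS | VC []
  [1] addr=0x69 blk=6 s=0: L1-HIT | VC []
  [2] addr=0x6c blk=6 s=0: L1-HIT | VC []
  [3] addr=0x27 blk=2 s=0: MISS | VC [6]
  [4] addr=0x69 blk=6 s=0: VC-HIT | VC [2]
  [5] addr=0x68 blk=6 s=0: L1-HIT | VC [2]
  [6] addr=0x63 blk=6 s=0: L1-HIT | VC [2]
  [7] addr=0x6d blk=6 s=0: L1-HIT | VC [2]
  [8] addr=0x2d blk=2 s=0: VC-HIT | VC [6]
  [9] addr=0x44 blk=4 s=0: MISS | VC [6, 2]
  [10] addr=0x2f blk=2 s=0: VC-HIT | VC [6, 4]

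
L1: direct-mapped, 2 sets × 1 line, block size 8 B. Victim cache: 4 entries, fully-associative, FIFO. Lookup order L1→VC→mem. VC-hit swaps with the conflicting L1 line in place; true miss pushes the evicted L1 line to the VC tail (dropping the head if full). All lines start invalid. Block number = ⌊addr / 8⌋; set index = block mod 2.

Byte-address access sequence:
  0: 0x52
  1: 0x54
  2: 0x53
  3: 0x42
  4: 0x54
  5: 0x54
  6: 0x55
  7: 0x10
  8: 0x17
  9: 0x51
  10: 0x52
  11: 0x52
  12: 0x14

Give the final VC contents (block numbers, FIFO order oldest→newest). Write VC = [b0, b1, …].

  [0] addr=0x52 blk=10 s=0: MISS | VC []
  [1] addr=0x54 blk=10 s=0: L1-HIT | VC []
  [2] addr=0x53 blk=10 s=0: L1-HIT | VC []
  [3] addr=0x42 blk=8 s=0: MISS | VC [10]
  [4] addr=0x54 blk=10 s=0: VC-HIT | VC [8]
  [5] addr=0x54 blk=10 s=0: L1-HIT | VC [8]
  [6] addr=0x55 blk=10 s=0: L1-HIT | VC [8]
  [7] addr=0x10 blk=2 s=0: MISS | VC [8, 10]
  [8] addr=0x17 blk=2 s=0: L1-HIT | VC [8, 10]
  [9] addr=0x51 blk=10 s=0: VC-HIT | VC [8, 2]
  [10] addr=0x52 blk=10 s=0: L1-HIT | VC [8, 2]
  [11] addr=0x52 blk=10 s=0: L1-HIT | VC [8, 2]
  [12] addr=0x14 blk=2 s=0: VC-HIT | VC [8, 10]

VC = [8, 10]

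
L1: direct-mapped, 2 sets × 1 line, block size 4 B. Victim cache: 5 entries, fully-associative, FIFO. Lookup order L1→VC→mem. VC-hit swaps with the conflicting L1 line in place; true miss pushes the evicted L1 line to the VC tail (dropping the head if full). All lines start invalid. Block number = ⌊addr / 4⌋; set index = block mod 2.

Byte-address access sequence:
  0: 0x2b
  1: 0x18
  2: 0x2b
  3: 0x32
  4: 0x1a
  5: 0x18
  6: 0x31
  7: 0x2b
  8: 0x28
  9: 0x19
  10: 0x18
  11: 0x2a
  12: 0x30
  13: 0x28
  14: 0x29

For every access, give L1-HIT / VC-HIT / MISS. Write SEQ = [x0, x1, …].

SEQ = [MISS, MISS, VC-HIT, MISS, VC-HIT, L1-HIT, VC-HIT, VC-HIT, L1-HIT, VC-HIT, L1-HIT, VC-HIT, VC-HIT, VC-HIT, L1-HIT]

0: 0x2b (blk 10, set 0) → MISS  vc=[]
1: 0x18 (blk 6, set 0) → MISS  vc=[10]
2: 0x2b (blk 10, set 0) → VC-HIT  vc=[6]
3: 0x32 (blk 12, set 0) → MISS  vc=[6, 10]
4: 0x1a (blk 6, set 0) → VC-HIT  vc=[12, 10]
5: 0x18 (blk 6, set 0) → L1-HIT  vc=[12, 10]
6: 0x31 (blk 12, set 0) → VC-HIT  vc=[6, 10]
7: 0x2b (blk 10, set 0) → VC-HIT  vc=[6, 12]
8: 0x28 (blk 10, set 0) → L1-HIT  vc=[6, 12]
9: 0x19 (blk 6, set 0) → VC-HIT  vc=[10, 12]
10: 0x18 (blk 6, set 0) → L1-HIT  vc=[10, 12]
11: 0x2a (blk 10, set 0) → VC-HIT  vc=[6, 12]
12: 0x30 (blk 12, set 0) → VC-HIT  vc=[6, 10]
13: 0x28 (blk 10, set 0) → VC-HIT  vc=[6, 12]
14: 0x29 (blk 10, set 0) → L1-HIT  vc=[6, 12]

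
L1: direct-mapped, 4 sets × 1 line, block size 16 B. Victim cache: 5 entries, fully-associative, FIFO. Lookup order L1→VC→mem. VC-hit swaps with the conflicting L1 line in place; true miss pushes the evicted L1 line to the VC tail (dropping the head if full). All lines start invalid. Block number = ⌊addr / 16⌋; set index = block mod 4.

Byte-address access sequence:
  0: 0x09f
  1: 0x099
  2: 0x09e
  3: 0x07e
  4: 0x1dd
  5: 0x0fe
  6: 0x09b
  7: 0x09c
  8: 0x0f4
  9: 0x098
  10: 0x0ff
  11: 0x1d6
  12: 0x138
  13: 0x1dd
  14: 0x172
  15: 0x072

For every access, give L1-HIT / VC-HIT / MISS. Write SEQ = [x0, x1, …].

#0 0x9f→b9/s1 MISS; vc=[]
#1 0x99→b9/s1 L1-HIT; vc=[]
#2 0x9e→b9/s1 L1-HIT; vc=[]
#3 0x7e→b7/s3 MISS; vc=[]
#4 0x1dd→b29/s1 MISS; vc=[9]
#5 0xfe→b15/s3 MISS; vc=[9,7]
#6 0x9b→b9/s1 VC-HIT; vc=[29,7]
#7 0x9c→b9/s1 L1-HIT; vc=[29,7]
#8 0xf4→b15/s3 L1-HIT; vc=[29,7]
#9 0x98→b9/s1 L1-HIT; vc=[29,7]
#10 0xff→b15/s3 L1-HIT; vc=[29,7]
#11 0x1d6→b29/s1 VC-HIT; vc=[9,7]
#12 0x138→b19/s3 MISS; vc=[9,7,15]
#13 0x1dd→b29/s1 L1-HIT; vc=[9,7,15]
#14 0x172→b23/s3 MISS; vc=[9,7,15,19]
#15 0x72→b7/s3 VC-HIT; vc=[9,23,15,19]

SEQ = [MISS, L1-HIT, L1-HIT, MISS, MISS, MISS, VC-HIT, L1-HIT, L1-HIT, L1-HIT, L1-HIT, VC-HIT, MISS, L1-HIT, MISS, VC-HIT]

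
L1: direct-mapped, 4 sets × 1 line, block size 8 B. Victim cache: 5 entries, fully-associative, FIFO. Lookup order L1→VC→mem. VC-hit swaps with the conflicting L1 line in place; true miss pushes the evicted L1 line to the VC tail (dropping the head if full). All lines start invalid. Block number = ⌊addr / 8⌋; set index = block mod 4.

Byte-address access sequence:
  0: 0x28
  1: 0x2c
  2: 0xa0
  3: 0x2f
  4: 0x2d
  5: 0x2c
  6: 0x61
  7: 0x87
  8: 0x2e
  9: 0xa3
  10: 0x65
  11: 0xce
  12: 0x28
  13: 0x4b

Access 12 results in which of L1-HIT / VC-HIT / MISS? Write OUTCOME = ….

0: 0x28 (blk 5, set 1) → MISS  vc=[]
1: 0x2c (blk 5, set 1) → L1-HIT  vc=[]
2: 0xa0 (blk 20, set 0) → MISS  vc=[]
3: 0x2f (blk 5, set 1) → L1-HIT  vc=[]
4: 0x2d (blk 5, set 1) → L1-HIT  vc=[]
5: 0x2c (blk 5, set 1) → L1-HIT  vc=[]
6: 0x61 (blk 12, set 0) → MISS  vc=[20]
7: 0x87 (blk 16, set 0) → MISS  vc=[20, 12]
8: 0x2e (blk 5, set 1) → L1-HIT  vc=[20, 12]
9: 0xa3 (blk 20, set 0) → VC-HIT  vc=[16, 12]
10: 0x65 (blk 12, set 0) → VC-HIT  vc=[16, 20]
11: 0xce (blk 25, set 1) → MISS  vc=[16, 20, 5]
12: 0x28 (blk 5, set 1) → VC-HIT  vc=[16, 20, 25]
13: 0x4b (blk 9, set 1) → MISS  vc=[16, 20, 25, 5]

OUTCOME = VC-HIT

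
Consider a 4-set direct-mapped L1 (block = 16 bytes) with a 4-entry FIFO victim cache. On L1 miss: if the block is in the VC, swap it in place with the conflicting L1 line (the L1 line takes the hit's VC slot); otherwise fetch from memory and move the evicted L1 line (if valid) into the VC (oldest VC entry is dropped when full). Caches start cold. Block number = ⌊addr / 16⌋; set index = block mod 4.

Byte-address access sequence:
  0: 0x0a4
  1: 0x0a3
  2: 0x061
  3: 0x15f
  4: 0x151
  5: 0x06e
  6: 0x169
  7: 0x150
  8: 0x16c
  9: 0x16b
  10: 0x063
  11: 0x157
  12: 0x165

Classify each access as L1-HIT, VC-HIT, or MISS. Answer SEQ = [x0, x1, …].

SEQ = [MISS, L1-HIT, MISS, MISS, L1-HIT, L1-HIT, MISS, L1-HIT, L1-HIT, L1-HIT, VC-HIT, L1-HIT, VC-HIT]

  [0] addr=0xa4 blk=10 s=2: MISS | VC []
  [1] addr=0xa3 blk=10 s=2: L1-HIT | VC []
  [2] addr=0x61 blk=6 s=2: MISS | VC [10]
  [3] addr=0x15f blk=21 s=1: MISS | VC [10]
  [4] addr=0x151 blk=21 s=1: L1-HIT | VC [10]
  [5] addr=0x6e blk=6 s=2: L1-HIT | VC [10]
  [6] addr=0x169 blk=22 s=2: MISS | VC [10, 6]
  [7] addr=0x150 blk=21 s=1: L1-HIT | VC [10, 6]
  [8] addr=0x16c blk=22 s=2: L1-HIT | VC [10, 6]
  [9] addr=0x16b blk=22 s=2: L1-HIT | VC [10, 6]
  [10] addr=0x63 blk=6 s=2: VC-HIT | VC [10, 22]
  [11] addr=0x157 blk=21 s=1: L1-HIT | VC [10, 22]
  [12] addr=0x165 blk=22 s=2: VC-HIT | VC [10, 6]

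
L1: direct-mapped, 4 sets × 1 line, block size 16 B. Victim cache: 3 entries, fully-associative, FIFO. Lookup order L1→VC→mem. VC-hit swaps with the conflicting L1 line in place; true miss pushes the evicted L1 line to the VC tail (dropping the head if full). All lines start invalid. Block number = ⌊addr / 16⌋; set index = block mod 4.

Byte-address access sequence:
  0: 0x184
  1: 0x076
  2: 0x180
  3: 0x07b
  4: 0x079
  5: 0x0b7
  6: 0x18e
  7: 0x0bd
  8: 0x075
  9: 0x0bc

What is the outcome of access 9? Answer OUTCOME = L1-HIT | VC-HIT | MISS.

OUTCOME = VC-HIT

  [0] addr=0x184 blk=24 s=0: MISS | VC []
  [1] addr=0x76 blk=7 s=3: MISS | VC []
  [2] addr=0x180 blk=24 s=0: L1-HIT | VC []
  [3] addr=0x7b blk=7 s=3: L1-HIT | VC []
  [4] addr=0x79 blk=7 s=3: L1-HIT | VC []
  [5] addr=0xb7 blk=11 s=3: MISS | VC [7]
  [6] addr=0x18e blk=24 s=0: L1-HIT | VC [7]
  [7] addr=0xbd blk=11 s=3: L1-HIT | VC [7]
  [8] addr=0x75 blk=7 s=3: VC-HIT | VC [11]
  [9] addr=0xbc blk=11 s=3: VC-HIT | VC [7]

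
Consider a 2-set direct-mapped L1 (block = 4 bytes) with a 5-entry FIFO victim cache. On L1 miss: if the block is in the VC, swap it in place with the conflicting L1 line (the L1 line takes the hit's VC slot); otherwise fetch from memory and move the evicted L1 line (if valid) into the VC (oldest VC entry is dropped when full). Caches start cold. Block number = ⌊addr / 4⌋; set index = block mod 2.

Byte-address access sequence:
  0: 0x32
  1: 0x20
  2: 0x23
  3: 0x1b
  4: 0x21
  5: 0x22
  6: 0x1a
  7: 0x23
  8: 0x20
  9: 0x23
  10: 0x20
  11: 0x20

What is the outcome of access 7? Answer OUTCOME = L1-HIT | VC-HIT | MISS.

OUTCOME = VC-HIT

  [0] addr=0x32 blk=12 s=0: MISS | VC []
  [1] addr=0x20 blk=8 s=0: MISS | VC [12]
  [2] addr=0x23 blk=8 s=0: L1-HIT | VC [12]
  [3] addr=0x1b blk=6 s=0: MISS | VC [12, 8]
  [4] addr=0x21 blk=8 s=0: VC-HIT | VC [12, 6]
  [5] addr=0x22 blk=8 s=0: L1-HIT | VC [12, 6]
  [6] addr=0x1a blk=6 s=0: VC-HIT | VC [12, 8]
  [7] addr=0x23 blk=8 s=0: VC-HIT | VC [12, 6]
  [8] addr=0x20 blk=8 s=0: L1-HIT | VC [12, 6]
  [9] addr=0x23 blk=8 s=0: L1-HIT | VC [12, 6]
  [10] addr=0x20 blk=8 s=0: L1-HIT | VC [12, 6]
  [11] addr=0x20 blk=8 s=0: L1-HIT | VC [12, 6]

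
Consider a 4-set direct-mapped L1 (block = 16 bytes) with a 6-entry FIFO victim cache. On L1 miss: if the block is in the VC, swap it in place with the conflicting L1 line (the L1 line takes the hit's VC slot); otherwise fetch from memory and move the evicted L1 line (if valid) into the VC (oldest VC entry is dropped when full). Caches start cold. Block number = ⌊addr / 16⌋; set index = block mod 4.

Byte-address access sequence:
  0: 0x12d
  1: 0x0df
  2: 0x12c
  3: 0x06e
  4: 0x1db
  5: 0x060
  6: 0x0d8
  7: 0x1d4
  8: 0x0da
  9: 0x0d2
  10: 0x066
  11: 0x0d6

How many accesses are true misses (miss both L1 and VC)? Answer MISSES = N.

MISSES = 4

#0 0x12d→b18/s2 MISS; vc=[]
#1 0xdf→b13/s1 MISS; vc=[]
#2 0x12c→b18/s2 L1-HIT; vc=[]
#3 0x6e→b6/s2 MISS; vc=[18]
#4 0x1db→b29/s1 MISS; vc=[18,13]
#5 0x60→b6/s2 L1-HIT; vc=[18,13]
#6 0xd8→b13/s1 VC-HIT; vc=[18,29]
#7 0x1d4→b29/s1 VC-HIT; vc=[18,13]
#8 0xda→b13/s1 VC-HIT; vc=[18,29]
#9 0xd2→b13/s1 L1-HIT; vc=[18,29]
#10 0x66→b6/s2 L1-HIT; vc=[18,29]
#11 0xd6→b13/s1 L1-HIT; vc=[18,29]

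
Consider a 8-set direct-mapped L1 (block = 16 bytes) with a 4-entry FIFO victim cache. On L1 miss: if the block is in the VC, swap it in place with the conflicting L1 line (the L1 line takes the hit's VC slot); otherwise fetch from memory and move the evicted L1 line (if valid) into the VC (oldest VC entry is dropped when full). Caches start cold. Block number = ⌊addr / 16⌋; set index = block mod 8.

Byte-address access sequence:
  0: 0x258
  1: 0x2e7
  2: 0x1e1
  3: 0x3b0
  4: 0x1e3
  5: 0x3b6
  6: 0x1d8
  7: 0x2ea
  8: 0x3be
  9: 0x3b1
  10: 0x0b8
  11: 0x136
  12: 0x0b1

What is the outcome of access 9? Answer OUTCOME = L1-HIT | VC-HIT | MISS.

OUTCOME = L1-HIT

#0 0x258→b37/s5 MISS; vc=[]
#1 0x2e7→b46/s6 MISS; vc=[]
#2 0x1e1→b30/s6 MISS; vc=[46]
#3 0x3b0→b59/s3 MISS; vc=[46]
#4 0x1e3→b30/s6 L1-HIT; vc=[46]
#5 0x3b6→b59/s3 L1-HIT; vc=[46]
#6 0x1d8→b29/s5 MISS; vc=[46,37]
#7 0x2ea→b46/s6 VC-HIT; vc=[30,37]
#8 0x3be→b59/s3 L1-HIT; vc=[30,37]
#9 0x3b1→b59/s3 L1-HIT; vc=[30,37]
#10 0xb8→b11/s3 MISS; vc=[30,37,59]
#11 0x136→b19/s3 MISS; vc=[30,37,59,11]
#12 0xb1→b11/s3 VC-HIT; vc=[30,37,59,19]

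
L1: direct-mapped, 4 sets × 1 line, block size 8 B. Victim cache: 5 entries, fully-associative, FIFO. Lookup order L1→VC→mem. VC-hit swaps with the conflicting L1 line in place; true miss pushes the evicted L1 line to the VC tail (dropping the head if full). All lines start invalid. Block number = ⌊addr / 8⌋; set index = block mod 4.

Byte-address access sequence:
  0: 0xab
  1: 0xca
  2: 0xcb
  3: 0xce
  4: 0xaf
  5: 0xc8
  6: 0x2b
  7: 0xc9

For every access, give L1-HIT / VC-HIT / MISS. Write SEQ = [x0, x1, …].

SEQ = [MISS, MISS, L1-HIT, L1-HIT, VC-HIT, VC-HIT, MISS, VC-HIT]

#0 0xab→b21/s1 MISS; vc=[]
#1 0xca→b25/s1 MISS; vc=[21]
#2 0xcb→b25/s1 L1-HIT; vc=[21]
#3 0xce→b25/s1 L1-HIT; vc=[21]
#4 0xaf→b21/s1 VC-HIT; vc=[25]
#5 0xc8→b25/s1 VC-HIT; vc=[21]
#6 0x2b→b5/s1 MISS; vc=[21,25]
#7 0xc9→b25/s1 VC-HIT; vc=[21,5]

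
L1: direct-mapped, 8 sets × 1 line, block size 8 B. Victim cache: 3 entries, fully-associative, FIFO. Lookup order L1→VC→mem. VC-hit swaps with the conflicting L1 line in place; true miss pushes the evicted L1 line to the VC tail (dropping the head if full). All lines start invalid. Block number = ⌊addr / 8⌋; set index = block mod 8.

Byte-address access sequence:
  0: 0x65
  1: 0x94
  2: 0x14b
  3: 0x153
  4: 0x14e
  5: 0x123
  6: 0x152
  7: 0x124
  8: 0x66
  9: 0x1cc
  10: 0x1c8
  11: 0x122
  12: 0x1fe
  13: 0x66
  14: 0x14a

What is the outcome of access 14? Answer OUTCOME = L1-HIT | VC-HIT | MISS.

#0 0x65→b12/s4 MISS; vc=[]
#1 0x94→b18/s2 MISS; vc=[]
#2 0x14b→b41/s1 MISS; vc=[]
#3 0x153→b42/s2 MISS; vc=[18]
#4 0x14e→b41/s1 L1-HIT; vc=[18]
#5 0x123→b36/s4 MISS; vc=[18,12]
#6 0x152→b42/s2 L1-HIT; vc=[18,12]
#7 0x124→b36/s4 L1-HIT; vc=[18,12]
#8 0x66→b12/s4 VC-HIT; vc=[18,36]
#9 0x1cc→b57/s1 MISS; vc=[18,36,41]
#10 0x1c8→b57/s1 L1-HIT; vc=[18,36,41]
#11 0x122→b36/s4 VC-HIT; vc=[18,12,41]
#12 0x1fe→b63/s7 MISS; vc=[18,12,41]
#13 0x66→b12/s4 VC-HIT; vc=[18,36,41]
#14 0x14a→b41/s1 VC-HIT; vc=[18,36,57]

OUTCOME = VC-HIT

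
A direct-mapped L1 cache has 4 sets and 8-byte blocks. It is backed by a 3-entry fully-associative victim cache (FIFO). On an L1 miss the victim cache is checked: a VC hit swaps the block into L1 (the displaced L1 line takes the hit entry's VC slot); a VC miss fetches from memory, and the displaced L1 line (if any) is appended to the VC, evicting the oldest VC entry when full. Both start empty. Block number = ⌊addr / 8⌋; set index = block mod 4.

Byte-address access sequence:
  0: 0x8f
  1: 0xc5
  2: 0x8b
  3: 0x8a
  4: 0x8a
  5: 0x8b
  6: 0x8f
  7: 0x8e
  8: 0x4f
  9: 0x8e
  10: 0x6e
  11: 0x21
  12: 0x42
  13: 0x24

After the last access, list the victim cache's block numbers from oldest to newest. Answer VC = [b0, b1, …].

#0 0x8f→b17/s1 MISS; vc=[]
#1 0xc5→b24/s0 MISS; vc=[]
#2 0x8b→b17/s1 L1-HIT; vc=[]
#3 0x8a→b17/s1 L1-HIT; vc=[]
#4 0x8a→b17/s1 L1-HIT; vc=[]
#5 0x8b→b17/s1 L1-HIT; vc=[]
#6 0x8f→b17/s1 L1-HIT; vc=[]
#7 0x8e→b17/s1 L1-HIT; vc=[]
#8 0x4f→b9/s1 MISS; vc=[17]
#9 0x8e→b17/s1 VC-HIT; vc=[9]
#10 0x6e→b13/s1 MISS; vc=[9,17]
#11 0x21→b4/s0 MISS; vc=[9,17,24]
#12 0x42→b8/s0 MISS; vc=[17,24,4]
#13 0x24→b4/s0 VC-HIT; vc=[17,24,8]

VC = [17, 24, 8]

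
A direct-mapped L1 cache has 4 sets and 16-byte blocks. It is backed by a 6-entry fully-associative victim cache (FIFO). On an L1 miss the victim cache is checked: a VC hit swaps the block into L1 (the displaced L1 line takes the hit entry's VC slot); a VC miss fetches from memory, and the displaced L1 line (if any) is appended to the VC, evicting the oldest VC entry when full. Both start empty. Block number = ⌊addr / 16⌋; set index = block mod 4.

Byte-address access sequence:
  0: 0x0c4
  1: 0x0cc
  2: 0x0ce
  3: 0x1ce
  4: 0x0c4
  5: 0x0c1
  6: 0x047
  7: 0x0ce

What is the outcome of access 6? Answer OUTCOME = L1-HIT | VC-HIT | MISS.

OUTCOME = MISS

#0 0xc4→b12/s0 MISS; vc=[]
#1 0xcc→b12/s0 L1-HIT; vc=[]
#2 0xce→b12/s0 L1-HIT; vc=[]
#3 0x1ce→b28/s0 MISS; vc=[12]
#4 0xc4→b12/s0 VC-HIT; vc=[28]
#5 0xc1→b12/s0 L1-HIT; vc=[28]
#6 0x47→b4/s0 MISS; vc=[28,12]
#7 0xce→b12/s0 VC-HIT; vc=[28,4]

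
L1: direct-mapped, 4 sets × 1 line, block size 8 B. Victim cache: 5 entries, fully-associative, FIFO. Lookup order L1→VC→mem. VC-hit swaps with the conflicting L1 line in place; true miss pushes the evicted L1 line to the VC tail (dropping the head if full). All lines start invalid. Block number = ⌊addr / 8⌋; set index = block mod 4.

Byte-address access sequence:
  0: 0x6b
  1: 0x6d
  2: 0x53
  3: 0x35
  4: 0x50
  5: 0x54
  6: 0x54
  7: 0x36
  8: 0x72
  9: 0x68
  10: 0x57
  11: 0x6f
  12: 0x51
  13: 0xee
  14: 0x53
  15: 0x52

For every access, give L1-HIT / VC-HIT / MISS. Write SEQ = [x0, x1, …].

#0 0x6b→b13/s1 MISS; vc=[]
#1 0x6d→b13/s1 L1-HIT; vc=[]
#2 0x53→b10/s2 MISS; vc=[]
#3 0x35→b6/s2 MISS; vc=[10]
#4 0x50→b10/s2 VC-HIT; vc=[6]
#5 0x54→b10/s2 L1-HIT; vc=[6]
#6 0x54→b10/s2 L1-HIT; vc=[6]
#7 0x36→b6/s2 VC-HIT; vc=[10]
#8 0x72→b14/s2 MISS; vc=[10,6]
#9 0x68→b13/s1 L1-HIT; vc=[10,6]
#10 0x57→b10/s2 VC-HIT; vc=[14,6]
#11 0x6f→b13/s1 L1-HIT; vc=[14,6]
#12 0x51→b10/s2 L1-HIT; vc=[14,6]
#13 0xee→b29/s1 MISS; vc=[14,6,13]
#14 0x53→b10/s2 L1-HIT; vc=[14,6,13]
#15 0x52→b10/s2 L1-HIT; vc=[14,6,13]

SEQ = [MISS, L1-HIT, MISS, MISS, VC-HIT, L1-HIT, L1-HIT, VC-HIT, MISS, L1-HIT, VC-HIT, L1-HIT, L1-HIT, MISS, L1-HIT, L1-HIT]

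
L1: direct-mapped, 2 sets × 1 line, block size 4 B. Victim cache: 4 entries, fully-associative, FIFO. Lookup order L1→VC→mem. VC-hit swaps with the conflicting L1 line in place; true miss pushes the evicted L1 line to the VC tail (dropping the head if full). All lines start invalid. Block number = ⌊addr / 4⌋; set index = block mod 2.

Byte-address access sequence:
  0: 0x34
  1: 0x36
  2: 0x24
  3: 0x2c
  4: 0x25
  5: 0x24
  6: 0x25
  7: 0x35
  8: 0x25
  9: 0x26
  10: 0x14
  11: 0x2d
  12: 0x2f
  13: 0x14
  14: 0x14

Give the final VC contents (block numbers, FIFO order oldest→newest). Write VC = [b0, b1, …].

VC = [13, 11, 9]

#0 0x34→b13/s1 MISS; vc=[]
#1 0x36→b13/s1 L1-HIT; vc=[]
#2 0x24→b9/s1 MISS; vc=[13]
#3 0x2c→b11/s1 MISS; vc=[13,9]
#4 0x25→b9/s1 VC-HIT; vc=[13,11]
#5 0x24→b9/s1 L1-HIT; vc=[13,11]
#6 0x25→b9/s1 L1-HIT; vc=[13,11]
#7 0x35→b13/s1 VC-HIT; vc=[9,11]
#8 0x25→b9/s1 VC-HIT; vc=[13,11]
#9 0x26→b9/s1 L1-HIT; vc=[13,11]
#10 0x14→b5/s1 MISS; vc=[13,11,9]
#11 0x2d→b11/s1 VC-HIT; vc=[13,5,9]
#12 0x2f→b11/s1 L1-HIT; vc=[13,5,9]
#13 0x14→b5/s1 VC-HIT; vc=[13,11,9]
#14 0x14→b5/s1 L1-HIT; vc=[13,11,9]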